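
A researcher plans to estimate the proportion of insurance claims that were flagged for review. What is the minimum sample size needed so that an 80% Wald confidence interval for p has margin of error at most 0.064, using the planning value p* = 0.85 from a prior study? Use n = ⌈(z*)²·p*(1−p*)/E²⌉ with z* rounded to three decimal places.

The 80% critical value is z* = 1.282.
p*(1−p*) = 0.85·0.15 = 0.1275.
(z*)²·p*(1−p*)/E² = 1.643524·0.1275/0.004096 = 51.159.
⌈51.159⌉ = 52.

n = 52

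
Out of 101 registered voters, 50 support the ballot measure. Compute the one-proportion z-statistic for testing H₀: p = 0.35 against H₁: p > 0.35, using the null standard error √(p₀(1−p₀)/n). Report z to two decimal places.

z = 3.06

The sample proportion is 50/101 = 0.49505.
Null standard error: √(0.35·0.65/101) = √0.002252475 = 0.047460.
Test statistic: z = 0.14505/0.047460 = 3.06.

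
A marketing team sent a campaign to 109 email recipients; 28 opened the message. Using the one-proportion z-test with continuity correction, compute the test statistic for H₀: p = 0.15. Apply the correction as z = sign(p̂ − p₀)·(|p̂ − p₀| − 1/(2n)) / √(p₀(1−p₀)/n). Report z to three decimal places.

The sample proportion is 28/109 = 0.25688. p̂ − p₀ = 0.106881.
1/(2n) = 0.004587.
Corrected numerator: |0.106881| − 0.004587 = 0.102294.
Null standard error: √(0.15·0.85/109) = √0.001169725 = 0.034201.
z = (+)0.102294/0.034201 = 2.991.

z = 2.991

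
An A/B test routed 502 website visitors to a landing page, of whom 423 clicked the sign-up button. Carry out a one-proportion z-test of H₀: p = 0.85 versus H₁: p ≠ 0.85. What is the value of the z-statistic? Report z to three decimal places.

z = -0.462

With x = 423 successes in n = 502, p̂ = 0.84263.
Under H₀, SE = √(p₀(1−p₀)/n) = √(0.85·0.15/502) = √0.000253984 = 0.015937.
z = (p̂ − p₀)/SE = (0.84263 − 0.85)/0.015937 = -0.462.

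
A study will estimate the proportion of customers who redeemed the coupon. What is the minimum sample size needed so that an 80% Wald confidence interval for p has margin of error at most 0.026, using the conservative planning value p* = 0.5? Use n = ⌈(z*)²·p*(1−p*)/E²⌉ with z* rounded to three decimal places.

For 80% confidence, z* = 1.282.
p*(1−p*) = 0.50·0.50 = 0.2500.
Required n before rounding: 1.643524 × 0.2500 / 0.026² = 607.812.
Rounding up, n = 608.

n = 608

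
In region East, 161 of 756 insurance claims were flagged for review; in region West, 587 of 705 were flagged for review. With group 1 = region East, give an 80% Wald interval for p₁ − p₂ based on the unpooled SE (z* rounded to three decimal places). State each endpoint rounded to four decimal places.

(-0.6459, -0.5934)

p̂₁ = 161/756 = 0.21296, p̂₂ = 587/705 = 0.83262; p̂₁ − p̂₂ = -0.61966.
Unpooled SE = √(p̂₁(1−p̂₁)/n₁ + p̂₂(1−p̂₂)/n₂) = √(0.000221706 + 0.000197675) = 0.020479.
z* = 1.282 at the 80% level. Margin = 1.282·0.020479 = 0.02625.
So the interval runs from -0.6459 to -0.5934.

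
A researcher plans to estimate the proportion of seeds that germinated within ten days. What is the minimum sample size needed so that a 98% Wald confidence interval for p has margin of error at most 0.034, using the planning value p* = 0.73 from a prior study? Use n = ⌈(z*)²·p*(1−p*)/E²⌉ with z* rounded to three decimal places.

z* = 2.326 at the 98% level.
p*(1−p*) = 0.73·0.27 = 0.1971.
(z*)²·p*(1−p*)/E² = 5.410276·0.1971/0.001156 = 922.461.
Rounding up, n = 923.

n = 923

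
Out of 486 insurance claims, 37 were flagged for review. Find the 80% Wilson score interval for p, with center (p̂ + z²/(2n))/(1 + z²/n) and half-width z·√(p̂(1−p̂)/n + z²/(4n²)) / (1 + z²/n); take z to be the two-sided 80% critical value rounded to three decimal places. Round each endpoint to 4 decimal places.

(0.0621, 0.0930)

p̂ = 37/486 = 0.07613; z = 1.282, so z² = 1.643524.
Denominator 1 + z²/n = 1 + 1.643524/486 = 1.003382.
Center = (0.07613 + 0.001691)/1.003382 = 0.07756.
Radicand: p̂(1−p̂)/n + z²/(4n²) = 0.000144724 + 0.000001740 = 0.000146464.
Half-width = 1.282·√0.000146464/1.003382 = 0.01546.
CI: 0.07756 ± 0.01546 = (0.0621, 0.0930).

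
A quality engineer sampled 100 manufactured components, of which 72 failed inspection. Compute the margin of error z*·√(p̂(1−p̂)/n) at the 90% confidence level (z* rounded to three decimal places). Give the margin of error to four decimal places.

ME = 0.0739

The sample proportion is 72/100 = 0.72000.
SE(p̂) = √(0.72000·0.28000/100) = 0.044900.
The 90% critical value is z* = 1.645.
So ME = 0.0739.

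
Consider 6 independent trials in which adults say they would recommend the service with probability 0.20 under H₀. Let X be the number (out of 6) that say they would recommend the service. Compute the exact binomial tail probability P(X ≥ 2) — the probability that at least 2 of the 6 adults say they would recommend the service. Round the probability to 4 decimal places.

X is binomial with n = 6 and p = 0.20.
P(X ≥ 2) = Σ_{j=2}^{6} C(6,j)·0.20^j·0.80^{6−j}.
= 0.245760 + 0.081920 + 0.015360 + 0.001536 + 0.000064 = 0.3446.

P = 0.3446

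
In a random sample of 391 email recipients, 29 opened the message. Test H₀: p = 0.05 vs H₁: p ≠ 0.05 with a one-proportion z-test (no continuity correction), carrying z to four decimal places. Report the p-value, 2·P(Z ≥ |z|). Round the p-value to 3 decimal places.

Sample proportion p̂ = 29/391 = 0.07417.
SE₀ = √(0.05·0.95/391) = 0.011022.
Test statistic (full precision, shown to 4 dp): z = (29/391 − 0.05)/SE₀ ≈ 2.1928.
p-value = 2·P(Z ≥ |z|) with z = 2.1928 → 0.028.

p-value = 0.028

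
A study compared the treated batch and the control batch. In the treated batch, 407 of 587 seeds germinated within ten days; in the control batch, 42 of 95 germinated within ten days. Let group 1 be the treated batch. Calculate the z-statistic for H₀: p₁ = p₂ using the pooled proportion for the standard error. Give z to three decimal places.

Sample proportions: p̂₁ = 407/587 = 0.69336 and p̂₂ = 42/95 = 0.44211.
Pooling: p̂ = 449/682 = 0.65836.
Pooled SE = √[0.2249228·0.01222989] ≈ 0.052448.
z = 0.25125/0.052448 = 4.790.

z = 4.790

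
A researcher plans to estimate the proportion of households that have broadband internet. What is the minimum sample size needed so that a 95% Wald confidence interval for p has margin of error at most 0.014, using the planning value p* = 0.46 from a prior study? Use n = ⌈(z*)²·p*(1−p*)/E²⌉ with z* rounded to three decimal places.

z* = 1.960 at the 95% level.
p*(1−p*) = 0.46·0.54 = 0.2484.
(z*)²·p*(1−p*)/E² = 3.841600·0.2484/0.000196 = 4868.640.
Rounding up, n = 4869.

n = 4869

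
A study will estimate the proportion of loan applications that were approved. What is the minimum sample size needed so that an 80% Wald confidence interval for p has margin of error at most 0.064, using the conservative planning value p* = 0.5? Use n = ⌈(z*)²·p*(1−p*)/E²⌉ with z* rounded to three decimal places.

n = 101

The 80% critical value is z* = 1.282.
p*(1−p*) = 0.2500.
(z*)²·p*(1−p*)/E² = 1.643524·0.2500/0.004096 = 100.313.
Rounding up, n = 101.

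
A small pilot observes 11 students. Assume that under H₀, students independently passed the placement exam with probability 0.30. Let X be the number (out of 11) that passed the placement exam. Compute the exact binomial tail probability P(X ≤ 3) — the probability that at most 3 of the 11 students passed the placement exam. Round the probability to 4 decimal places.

P = 0.5696

X is binomial with n = 11 and p = 0.30.
P(X ≤ 3) = C(11,0)·0.30^0·0.70^11 + C(11,1)·0.30^1·0.70^10 + C(11,2)·0.30^2·0.70^9 + C(11,3)·0.30^3·0.70^8.
= 0.019773 + 0.093217 + 0.199750 + 0.256822 = 0.5696.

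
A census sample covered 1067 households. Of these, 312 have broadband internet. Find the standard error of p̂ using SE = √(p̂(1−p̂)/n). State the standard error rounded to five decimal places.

With x = 312 successes in n = 1067, p̂ = 0.29241.
p̂(1−p̂) = 0.206906.
SE = √(0.206906/1067) = 0.01393.

SE = 0.01393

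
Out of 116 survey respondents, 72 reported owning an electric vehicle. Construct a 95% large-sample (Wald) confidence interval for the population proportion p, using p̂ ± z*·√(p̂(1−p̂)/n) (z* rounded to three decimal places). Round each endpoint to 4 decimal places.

With x = 72 successes in n = 116, p̂ = 0.62069.
Standard error of p̂: √(0.235434/116) = √0.002029604 = 0.045051.
z* = 1.960 at the 95% level.
Margin = 1.960·0.045051 = 0.08830.
So the interval runs from 0.5324 to 0.7090.

(0.5324, 0.7090)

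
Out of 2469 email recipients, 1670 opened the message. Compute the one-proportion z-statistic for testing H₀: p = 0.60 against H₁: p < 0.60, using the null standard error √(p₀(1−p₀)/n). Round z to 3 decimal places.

z = 7.748

With x = 1670 successes in n = 2469, p̂ = 0.67639.
Null standard error: √(0.60·0.40/2469) = √0.000097205 = 0.009859.
Test statistic: z = 0.07639/0.009859 = 7.748.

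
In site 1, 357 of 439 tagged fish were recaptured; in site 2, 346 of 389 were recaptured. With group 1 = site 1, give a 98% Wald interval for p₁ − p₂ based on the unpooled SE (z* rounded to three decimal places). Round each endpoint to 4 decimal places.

p̂₁ = 357/439 = 0.81321, p̂₂ = 346/389 = 0.88946; p̂₁ − p̂₂ = -0.07625.
SE = √(0.000346010 + 0.000252753) = √0.000598763 = 0.024470.
z* = 2.326 at the 98% level. Margin of error = 0.05692.
So the interval runs from -0.1332 to -0.0193.

(-0.1332, -0.0193)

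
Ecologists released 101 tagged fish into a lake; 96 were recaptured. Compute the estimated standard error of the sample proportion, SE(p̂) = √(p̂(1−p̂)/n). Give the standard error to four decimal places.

With x = 96 successes in n = 101, p̂ = 0.95050.
p̂(1−p̂) = 0.047050.
Dividing by n and taking the root: √0.000465842 = 0.0216.

SE = 0.0216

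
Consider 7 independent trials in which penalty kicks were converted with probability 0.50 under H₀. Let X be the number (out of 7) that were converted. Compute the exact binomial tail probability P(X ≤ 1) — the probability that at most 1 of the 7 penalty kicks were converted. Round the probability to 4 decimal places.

P = 0.0625

X is binomial with n = 7 and p = 0.50.
P(X ≤ 1) = C(7,0)·0.50^0·0.50^7 + C(7,1)·0.50^1·0.50^6.
= 0.007812 + 0.054688 = 0.0625.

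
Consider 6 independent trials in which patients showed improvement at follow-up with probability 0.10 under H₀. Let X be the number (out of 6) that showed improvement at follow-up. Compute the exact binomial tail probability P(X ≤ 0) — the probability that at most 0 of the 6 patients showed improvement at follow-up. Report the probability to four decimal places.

X is binomial with n = 6 and p = 0.10.
P(X ≤ 0) = C(6,0)·0.10^0·0.90^6.
= 0.531441 = 0.5314.

P = 0.5314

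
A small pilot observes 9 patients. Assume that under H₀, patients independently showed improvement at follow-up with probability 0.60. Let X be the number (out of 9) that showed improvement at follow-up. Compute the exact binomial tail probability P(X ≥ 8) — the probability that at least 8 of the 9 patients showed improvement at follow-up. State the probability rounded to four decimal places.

P = 0.0705

X ~ Binomial(n=9, p=0.60).
P(X ≥ 8) = C(9,8)·0.60^8·0.40^1 + C(9,9)·0.60^9·0.40^0.
= 0.060466 + 0.010078 = 0.0705.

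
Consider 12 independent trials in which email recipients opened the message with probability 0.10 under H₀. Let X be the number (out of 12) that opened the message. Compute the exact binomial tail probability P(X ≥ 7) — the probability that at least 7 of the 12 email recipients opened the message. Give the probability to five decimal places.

P = 0.00005

X is binomial with n = 12 and p = 0.10.
P(X ≥ 7) = Σ_{j=7}^{12} C(12,j)·0.10^j·0.90^{12−j}.
= 0.000047 + 0.000003 + 0.000000 + 0.000000 + 0.000000 + 0.000000 = 0.00005.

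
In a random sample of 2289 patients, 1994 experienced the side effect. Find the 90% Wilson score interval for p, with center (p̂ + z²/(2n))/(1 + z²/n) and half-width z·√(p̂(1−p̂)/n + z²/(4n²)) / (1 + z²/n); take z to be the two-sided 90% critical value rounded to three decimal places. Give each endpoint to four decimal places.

p̂ = 1994/2289 = 0.87112; z = 1.645, so z² = 2.706025.
1 + z²/n = 1.001182.
Adjusted center: (0.87112 + z²/(2n))/1.001182 = 0.87068.
Radicand: p̂(1−p̂)/n + z²/(4n²) = 0.000049047 + 0.000000129 = 0.000049176.
Half-width = 1.645·√0.000049176/1.001182 = 0.01152.
CI: 0.87068 ± 0.01152 = (0.8592, 0.8822).

(0.8592, 0.8822)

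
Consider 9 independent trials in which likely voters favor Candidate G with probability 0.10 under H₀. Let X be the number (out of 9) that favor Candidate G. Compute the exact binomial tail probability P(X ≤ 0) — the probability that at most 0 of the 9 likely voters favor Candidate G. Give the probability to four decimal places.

P = 0.3874

X is binomial with n = 9 and p = 0.10.
P(X ≤ 0) = C(9,0)·0.10^0·0.90^9.
= 0.387420 = 0.3874.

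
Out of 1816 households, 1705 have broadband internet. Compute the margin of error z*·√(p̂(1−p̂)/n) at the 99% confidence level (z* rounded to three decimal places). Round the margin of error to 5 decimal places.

ME = 0.01448

The sample proportion is 1705/1816 = 0.93888.
SE(p̂) = √(0.93888·0.06112/1816) = 0.005621.
The 99% critical value is z* = 2.576.
Margin of error = z*·SE = 2.576 × 0.005621 = 0.01448.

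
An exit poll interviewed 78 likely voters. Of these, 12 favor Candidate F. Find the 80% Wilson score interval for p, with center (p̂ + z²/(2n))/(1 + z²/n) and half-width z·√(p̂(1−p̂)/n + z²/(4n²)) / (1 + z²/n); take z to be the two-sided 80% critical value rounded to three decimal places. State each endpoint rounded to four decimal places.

(0.1087, 0.2133)

p̂ = 12/78 = 0.15385; z = 1.282, so z² = 1.643524.
Denominator 1 + z²/n = 1 + 1.643524/78 = 1.021071.
Center = (0.15385 + 0.010535)/1.021071 = 0.16099.
Radicand: p̂(1−p̂)/n + z²/(4n²) = 0.001668942 + 0.000067535 = 0.001736477.
Half-width = z·√(radicand)/denom = 1.282·0.041671/1.021071 = 0.05232.
CI: 0.16099 ± 0.05232 = (0.1087, 0.2133).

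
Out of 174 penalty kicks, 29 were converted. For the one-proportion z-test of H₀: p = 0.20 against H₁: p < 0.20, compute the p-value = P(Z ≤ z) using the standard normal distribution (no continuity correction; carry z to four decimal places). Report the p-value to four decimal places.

p̂ = 29/174 = 0.16667.
Under H₀, SE = √(p₀(1−p₀)/n) = √(0.20·0.80/174) = √0.000919540 = 0.030324.
z = (p̂ − p₀)/SE = (29/174 − 0.20)/0.030324 ≈ -1.0992.
p-value = P(Z ≤ z) with z = -1.0992 → 0.1358.

p-value = 0.1358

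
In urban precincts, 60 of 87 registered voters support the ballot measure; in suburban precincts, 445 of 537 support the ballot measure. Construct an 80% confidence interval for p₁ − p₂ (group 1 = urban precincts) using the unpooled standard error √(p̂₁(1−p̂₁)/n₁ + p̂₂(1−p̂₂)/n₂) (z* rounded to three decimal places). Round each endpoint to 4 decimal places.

p̂₁ = 0.68966, p̂₂ = 0.82868, so the observed difference is -0.13902.
SE = √(0.002460125 + 0.000264378) = √0.002724503 = 0.052197.
z* = 1.282 at the 80% level. Margin = 1.282·0.052197 = 0.06692.
Interval: -0.13902 ± 0.06692 → (-0.2059, -0.0721).

(-0.2059, -0.0721)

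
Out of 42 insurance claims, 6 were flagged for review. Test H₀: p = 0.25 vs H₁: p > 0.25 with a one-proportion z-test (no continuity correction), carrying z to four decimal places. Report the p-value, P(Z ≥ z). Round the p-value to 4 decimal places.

p-value = 0.9456

p̂ = 6/42 = 0.14286.
Under H₀, SE = √(p₀(1−p₀)/n) = √(0.25·0.75/42) = √0.004464286 = 0.066815.
Test statistic (full precision, shown to 4 dp): z = (6/42 − 0.25)/SE₀ ≈ -1.6036.
p-value = P(Z ≥ z) with z = -1.6036 → 0.9456.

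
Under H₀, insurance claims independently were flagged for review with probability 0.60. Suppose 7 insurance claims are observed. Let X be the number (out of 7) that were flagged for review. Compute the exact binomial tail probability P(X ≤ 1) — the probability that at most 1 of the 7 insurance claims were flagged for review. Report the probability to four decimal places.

P = 0.0188

X is binomial with n = 7 and p = 0.60.
P(X ≤ 1) = C(7,0)·0.60^0·0.40^7 + C(7,1)·0.60^1·0.40^6.
= 0.001638 + 0.017203 = 0.0188.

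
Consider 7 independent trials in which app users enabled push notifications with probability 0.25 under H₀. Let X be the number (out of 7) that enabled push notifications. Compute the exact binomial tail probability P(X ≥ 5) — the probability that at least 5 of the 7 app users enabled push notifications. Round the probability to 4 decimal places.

P = 0.0129

X is binomial with n = 7 and p = 0.25.
P(X ≥ 5) = C(7,5)·0.25^5·0.75^2 + C(7,6)·0.25^6·0.75^1 + C(7,7)·0.25^7·0.75^0.
= 0.011536 + 0.001282 + 0.000061 = 0.0129.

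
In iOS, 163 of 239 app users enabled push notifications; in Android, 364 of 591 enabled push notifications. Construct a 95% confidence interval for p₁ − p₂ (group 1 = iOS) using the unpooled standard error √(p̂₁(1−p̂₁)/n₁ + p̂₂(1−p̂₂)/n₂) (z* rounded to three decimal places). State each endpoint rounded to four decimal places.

p̂₁ = 0.68201, p̂₂ = 0.61591, so the observed difference is 0.06610.
SE = √(0.000907418 + 0.000400281) = √0.001307699 = 0.036162.
z* = 1.960 at the 95% level. Margin = 1.960·0.036162 = 0.07088.
CI: 0.06610 ± 0.07088 = (-0.0048, 0.1370).

(-0.0048, 0.1370)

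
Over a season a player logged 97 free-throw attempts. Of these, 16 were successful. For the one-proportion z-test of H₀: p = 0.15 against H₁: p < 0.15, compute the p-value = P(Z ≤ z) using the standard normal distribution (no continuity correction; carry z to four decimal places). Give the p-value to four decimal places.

p-value = 0.6599

p̂ = 16/97 = 0.16495.
SE₀ = √(0.15·0.85/97) = 0.036255.
Test statistic (full precision, shown to 4 dp): z = (16/97 − 0.15)/SE₀ ≈ 0.4123.
From the standard normal, P(Z ≤ z) = 0.6599.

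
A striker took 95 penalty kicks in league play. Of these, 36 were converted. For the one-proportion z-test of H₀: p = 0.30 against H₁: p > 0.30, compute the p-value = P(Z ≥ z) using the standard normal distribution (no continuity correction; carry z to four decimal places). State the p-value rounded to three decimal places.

p̂ = 36/95 = 0.37895.
Under H₀, SE = √(p₀(1−p₀)/n) = √(0.30·0.70/95) = √0.002210526 = 0.047016.
z = (p̂ − p₀)/SE = (36/95 − 0.30)/0.047016 ≈ 1.6792.
From the standard normal, P(Z ≥ z) = 0.047.

p-value = 0.047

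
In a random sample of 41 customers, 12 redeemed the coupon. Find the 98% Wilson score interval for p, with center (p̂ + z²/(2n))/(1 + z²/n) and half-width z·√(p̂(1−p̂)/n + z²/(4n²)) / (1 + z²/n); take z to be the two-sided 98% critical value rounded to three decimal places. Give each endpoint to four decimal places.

(0.1596, 0.4741)

Here p̂ = 12/41 = 0.29268 and z = 2.326 (z² = 5.410276).
Denominator 1 + z²/n = 1 + 5.410276/41 = 1.131958.
Center = (0.29268 + 0.065979)/1.131958 = 0.31685.
Radicand: p̂(1−p̂)/n + z²/(4n²) = 0.005049259 + 0.000804622 = 0.005853881.
Half-width = 2.326·√0.005853881/1.131958 = 0.15722.
So the interval runs from 0.1596 to 0.4741.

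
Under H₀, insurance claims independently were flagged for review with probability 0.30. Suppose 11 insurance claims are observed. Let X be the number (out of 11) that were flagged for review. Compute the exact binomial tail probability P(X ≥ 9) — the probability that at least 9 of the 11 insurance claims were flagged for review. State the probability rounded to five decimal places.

P = 0.00058

X is binomial with n = 11 and p = 0.30.
P(X ≥ 9) = C(11,9)·0.30^9·0.70^2 + C(11,10)·0.30^10·0.70^1 + C(11,11)·0.30^11·0.70^0.
= 0.000530 + 0.000045 + 0.000002 = 0.00058.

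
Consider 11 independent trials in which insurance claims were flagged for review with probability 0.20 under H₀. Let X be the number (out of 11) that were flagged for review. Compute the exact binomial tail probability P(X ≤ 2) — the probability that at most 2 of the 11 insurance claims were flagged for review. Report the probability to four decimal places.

X ~ Binomial(n=11, p=0.20).
P(X ≤ 2) = C(11,0)·0.20^0·0.80^11 + C(11,1)·0.20^1·0.80^10 + C(11,2)·0.20^2·0.80^9.
= 0.085899 + 0.236223 + 0.295279 = 0.6174.

P = 0.6174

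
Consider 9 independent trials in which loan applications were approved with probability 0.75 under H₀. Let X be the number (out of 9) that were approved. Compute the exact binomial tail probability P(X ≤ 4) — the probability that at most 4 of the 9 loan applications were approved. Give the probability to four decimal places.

P = 0.0489

X ~ Binomial(n=9, p=0.75).
P(X ≤ 4) = Σ_{j=0}^{4} C(9,j)·0.75^j·0.25^{9−j}.
= 0.000004 + 0.000103 + 0.001236 + 0.008652 + 0.038933 = 0.0489.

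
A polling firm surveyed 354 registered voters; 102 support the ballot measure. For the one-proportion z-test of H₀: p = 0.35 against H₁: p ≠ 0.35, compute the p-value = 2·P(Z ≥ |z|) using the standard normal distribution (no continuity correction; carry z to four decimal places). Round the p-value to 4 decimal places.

p-value = 0.0147

Sample proportion p̂ = 102/354 = 0.28814.
SE₀ = √(0.35·0.65/354) = 0.025351.
z = (p̂ − p₀)/SE = (102/354 − 0.35)/0.025351 ≈ -2.4403.
From the standard normal, 2·P(Z ≥ |z|) = 0.0147.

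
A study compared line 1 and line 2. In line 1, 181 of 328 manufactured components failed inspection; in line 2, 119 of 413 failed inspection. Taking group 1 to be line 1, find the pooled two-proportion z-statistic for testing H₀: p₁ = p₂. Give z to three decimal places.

Sample proportions: p̂₁ = 181/328 = 0.55183 and p̂₂ = 119/413 = 0.28814.
Pooled p̂ = (181+119)/(328+413) = 300/741 = 0.40486.
SE = √[p̂(1−p̂)(1/n₁+1/n₂)] = √[0.40486·0.59514·(1/328+1/413)] ≈ 0.036304.
z = (p̂₁ − p̂₂)/SE = (0.55183 − 0.28814)/0.036304 = 0.26369/0.036304 = 7.263.

z = 7.263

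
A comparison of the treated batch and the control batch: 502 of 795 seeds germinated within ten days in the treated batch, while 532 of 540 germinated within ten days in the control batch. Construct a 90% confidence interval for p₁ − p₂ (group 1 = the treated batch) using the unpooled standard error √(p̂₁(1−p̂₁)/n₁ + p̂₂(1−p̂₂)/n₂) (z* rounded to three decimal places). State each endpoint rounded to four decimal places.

p̂₁ = 0.63145, p̂₂ = 0.98519, so the observed difference is -0.35374.
SE = √(0.000292732 + 0.000027028) = √0.000319760 = 0.017882.
z* = 1.645 at the 90% level. Margin = 1.645·0.017882 = 0.02942.
So the interval runs from -0.3832 to -0.3243.

(-0.3832, -0.3243)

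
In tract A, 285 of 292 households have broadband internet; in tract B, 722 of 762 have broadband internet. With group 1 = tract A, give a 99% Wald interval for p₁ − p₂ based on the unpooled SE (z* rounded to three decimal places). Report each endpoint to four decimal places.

p̂₁ = 285/292 = 0.97603, p̂₂ = 722/762 = 0.94751; p̂₁ − p̂₂ = 0.02852.
SE = √(0.000080130 + 0.000065273) = √0.000145403 = 0.012058.
z* = 2.576 at the 99% level. Margin of error = 0.03106.
Interval: 0.02852 ± 0.03106 → (-0.0025, 0.0596).

(-0.0025, 0.0596)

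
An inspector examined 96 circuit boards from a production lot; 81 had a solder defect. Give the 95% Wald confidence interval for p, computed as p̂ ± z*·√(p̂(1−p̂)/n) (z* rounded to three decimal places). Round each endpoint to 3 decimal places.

The sample proportion is 81/96 = 0.84375.
Standard error of p̂: √(0.131836/96) = √0.001373291 = 0.037058.
For 95% confidence, z* = 1.960.
Margin = 1.960·0.037058 = 0.07263.
Interval: 0.84375 ± 0.07263 → (0.771, 0.916).

(0.771, 0.916)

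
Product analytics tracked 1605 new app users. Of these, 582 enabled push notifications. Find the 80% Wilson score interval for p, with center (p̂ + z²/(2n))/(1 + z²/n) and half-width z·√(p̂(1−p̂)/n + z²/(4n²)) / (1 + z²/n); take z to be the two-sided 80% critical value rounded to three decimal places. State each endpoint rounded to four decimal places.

(0.3474, 0.3781)

Here p̂ = 582/1605 = 0.36262 and z = 1.282 (z² = 1.643524).
1 + z²/n = 1.001024.
Adjusted center: (0.36262 + z²/(2n))/1.001024 = 0.36276.
Radicand: p̂(1−p̂)/n + z²/(4n²) = 0.000144004 + 0.000000160 = 0.000144164.
Half-width = z·√(radicand)/denom = 1.282·0.012007/1.001024 = 0.01538.
Interval: 0.36276 ± 0.01538 → (0.3474, 0.3781).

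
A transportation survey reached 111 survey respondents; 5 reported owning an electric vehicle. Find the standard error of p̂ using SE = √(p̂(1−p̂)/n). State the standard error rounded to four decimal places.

SE = 0.0197

The sample proportion is 5/111 = 0.04505.
p̂(1−p̂) = 0.043020.
SE = √(0.043020/111) = √0.000387568 = 0.0197.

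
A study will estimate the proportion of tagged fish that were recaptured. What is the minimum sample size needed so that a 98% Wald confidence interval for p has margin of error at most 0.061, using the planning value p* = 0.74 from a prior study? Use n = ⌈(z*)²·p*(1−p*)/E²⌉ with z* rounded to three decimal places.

n = 280

The 98% critical value is z* = 2.326.
p*(1−p*) = 0.74·0.26 = 0.1924.
(z*)²·p*(1−p*)/E² = 5.410276·0.1924/0.003721 = 279.747.
⌈279.747⌉ = 280.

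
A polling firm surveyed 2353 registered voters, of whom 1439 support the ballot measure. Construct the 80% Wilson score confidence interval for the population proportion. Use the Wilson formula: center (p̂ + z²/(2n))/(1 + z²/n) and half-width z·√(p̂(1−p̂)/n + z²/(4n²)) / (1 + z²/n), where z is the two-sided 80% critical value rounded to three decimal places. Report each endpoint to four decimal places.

(0.5986, 0.6244)

Here p̂ = 1439/2353 = 0.61156 and z = 1.282 (z² = 1.643524).
1 + z²/n = 1.000698.
Center = (0.61156 + 0.000349)/1.000698 = 0.61148.
Radicand: p̂(1−p̂)/n + z²/(4n²) = 0.000100958 + 0.000000074 = 0.000101032.
Half-width = 1.282·√0.000101032/1.000698 = 0.01288.
Interval: 0.61148 ± 0.01288 → (0.5986, 0.6244).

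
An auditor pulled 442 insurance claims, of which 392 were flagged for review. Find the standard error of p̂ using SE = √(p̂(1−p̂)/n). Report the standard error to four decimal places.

Sample proportion p̂ = 392/442 = 0.88688.
p̂(1−p̂) = 0.88688·0.11312 = 0.100324.
SE = √(0.100324/442) = √0.000226977 = 0.0151.

SE = 0.0151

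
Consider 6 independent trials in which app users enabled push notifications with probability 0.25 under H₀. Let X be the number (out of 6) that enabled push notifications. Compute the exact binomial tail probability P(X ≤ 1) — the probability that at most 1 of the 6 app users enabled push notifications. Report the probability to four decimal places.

X ~ Binomial(n=6, p=0.25).
P(X ≤ 1) = C(6,0)·0.25^0·0.75^6 + C(6,1)·0.25^1·0.75^5.
= 0.177979 + 0.355957 = 0.5339.

P = 0.5339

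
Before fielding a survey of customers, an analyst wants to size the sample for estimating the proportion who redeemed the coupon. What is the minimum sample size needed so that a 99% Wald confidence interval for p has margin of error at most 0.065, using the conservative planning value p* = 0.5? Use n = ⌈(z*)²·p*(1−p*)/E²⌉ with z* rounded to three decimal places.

n = 393

z* = 2.576 at the 99% level.
p*(1−p*) = 0.50·0.50 = 0.2500.
Required n before rounding: 6.635776 × 0.2500 / 0.065² = 392.649.
⌈392.649⌉ = 393.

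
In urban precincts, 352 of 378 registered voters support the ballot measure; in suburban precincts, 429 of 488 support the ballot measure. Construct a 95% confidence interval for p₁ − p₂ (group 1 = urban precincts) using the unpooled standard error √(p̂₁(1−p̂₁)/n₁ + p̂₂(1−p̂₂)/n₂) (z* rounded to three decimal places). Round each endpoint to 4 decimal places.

p̂₁ = 0.93122, p̂₂ = 0.87910, so the observed difference is 0.05212.
SE = √(0.000169450 + 0.000217796) = √0.000387246 = 0.019679.
z* = 1.960 at the 95% level. Margin = 1.960·0.019679 = 0.03857.
So the interval runs from 0.0135 to 0.0907.

(0.0135, 0.0907)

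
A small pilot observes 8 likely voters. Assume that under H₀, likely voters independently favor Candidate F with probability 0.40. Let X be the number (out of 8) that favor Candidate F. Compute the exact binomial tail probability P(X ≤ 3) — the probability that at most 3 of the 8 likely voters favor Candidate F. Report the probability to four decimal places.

P = 0.5941

X is binomial with n = 8 and p = 0.40.
P(X ≤ 3) = C(8,0)·0.40^0·0.60^8 + C(8,1)·0.40^1·0.60^7 + C(8,2)·0.40^2·0.60^6 + C(8,3)·0.40^3·0.60^5.
= 0.016796 + 0.089580 + 0.209019 + 0.278692 = 0.5941.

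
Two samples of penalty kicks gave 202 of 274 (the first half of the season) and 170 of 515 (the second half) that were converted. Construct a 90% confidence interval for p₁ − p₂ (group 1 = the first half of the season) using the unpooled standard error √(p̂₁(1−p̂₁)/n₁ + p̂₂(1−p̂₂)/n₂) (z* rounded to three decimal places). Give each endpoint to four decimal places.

(0.3517, 0.4626)

p̂₁ = 202/274 = 0.73723, p̂₂ = 170/515 = 0.33010; p̂₁ − p̂₂ = 0.40713.
SE = √(0.000707021 + 0.000429384) = √0.001136405 = 0.033711.
z* = 1.645 at the 90% level. Margin of error = 0.05545.
CI: 0.40713 ± 0.05545 = (0.3517, 0.4626).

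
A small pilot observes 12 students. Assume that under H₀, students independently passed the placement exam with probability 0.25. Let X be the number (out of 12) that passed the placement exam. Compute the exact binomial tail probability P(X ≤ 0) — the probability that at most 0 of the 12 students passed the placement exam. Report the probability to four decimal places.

P = 0.0317

X ~ Binomial(n=12, p=0.25).
P(X ≤ 0) = C(12,0)·0.25^0·0.75^12.
= 0.031676 = 0.0317.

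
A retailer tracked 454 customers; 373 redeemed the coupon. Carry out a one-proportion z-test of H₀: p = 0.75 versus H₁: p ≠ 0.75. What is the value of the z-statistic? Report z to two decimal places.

With x = 373 successes in n = 454, p̂ = 0.82159.
Under H₀, SE = √(p₀(1−p₀)/n) = √(0.75·0.25/454) = √0.000412996 = 0.020322.
z = (p̂ − p₀)/SE = (0.82159 − 0.75)/0.020322 = 3.52.

z = 3.52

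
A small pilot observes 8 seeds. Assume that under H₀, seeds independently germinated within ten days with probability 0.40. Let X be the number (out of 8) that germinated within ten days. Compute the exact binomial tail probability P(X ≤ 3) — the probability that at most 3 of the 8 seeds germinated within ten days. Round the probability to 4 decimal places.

X ~ Binomial(n=8, p=0.40).
P(X ≤ 3) = C(8,0)·0.40^0·0.60^8 + C(8,1)·0.40^1·0.60^7 + C(8,2)·0.40^2·0.60^6 + C(8,3)·0.40^3·0.60^5.
= 0.016796 + 0.089580 + 0.209019 + 0.278692 = 0.5941.

P = 0.5941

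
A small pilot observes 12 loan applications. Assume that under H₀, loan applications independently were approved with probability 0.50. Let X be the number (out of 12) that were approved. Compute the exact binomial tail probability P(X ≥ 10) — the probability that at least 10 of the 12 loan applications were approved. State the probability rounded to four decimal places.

P = 0.0193

X is binomial with n = 12 and p = 0.50.
P(X ≥ 10) = C(12,10)·0.50^10·0.50^2 + C(12,11)·0.50^11·0.50^1 + C(12,12)·0.50^12·0.50^0.
= 0.016113 + 0.002930 + 0.000244 = 0.0193.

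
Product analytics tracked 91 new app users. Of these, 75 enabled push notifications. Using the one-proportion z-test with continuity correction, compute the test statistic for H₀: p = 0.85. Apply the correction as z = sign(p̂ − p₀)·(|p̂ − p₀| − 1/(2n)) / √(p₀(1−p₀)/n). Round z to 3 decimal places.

z = -0.543

The sample proportion is 75/91 = 0.82418. p̂ − p₀ = -0.025824.
1/(2n) = 0.005495.
Corrected numerator: |-0.025824| − 0.005495 = 0.020329.
Under H₀, SE = √(p₀(1−p₀)/n) = √(0.85·0.15/91) = √0.001401099 = 0.037431.
z = (−)0.020329/0.037431 = -0.543.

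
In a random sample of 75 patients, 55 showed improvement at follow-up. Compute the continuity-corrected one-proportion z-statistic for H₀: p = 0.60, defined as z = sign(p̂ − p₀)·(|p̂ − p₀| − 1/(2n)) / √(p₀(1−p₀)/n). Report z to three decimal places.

z = 2.239

With x = 55 successes in n = 75, p̂ = 0.73333. p̂ − p₀ = 0.133333.
1/(2n) = 0.006667.
Corrected numerator: |0.133333| − 0.006667 = 0.126666.
Null standard error: √(0.60·0.40/75) = √0.003200000 = 0.056569.
z = (+)0.126666/0.056569 = 2.239.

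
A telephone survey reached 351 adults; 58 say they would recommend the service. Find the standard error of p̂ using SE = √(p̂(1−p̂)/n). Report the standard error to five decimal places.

The sample proportion is 58/351 = 0.16524.
p̂(1−p̂) = 0.137936.
SE = √(0.137936/351) = √0.000392980 = 0.01982.

SE = 0.01982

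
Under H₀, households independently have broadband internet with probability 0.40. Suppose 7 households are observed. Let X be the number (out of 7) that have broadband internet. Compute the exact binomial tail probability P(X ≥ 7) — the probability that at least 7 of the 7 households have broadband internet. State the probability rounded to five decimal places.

P = 0.00164

X ~ Binomial(n=7, p=0.40).
P(X ≥ 7) = C(7,7)·0.40^7·0.60^0.
= 0.001638 = 0.00164.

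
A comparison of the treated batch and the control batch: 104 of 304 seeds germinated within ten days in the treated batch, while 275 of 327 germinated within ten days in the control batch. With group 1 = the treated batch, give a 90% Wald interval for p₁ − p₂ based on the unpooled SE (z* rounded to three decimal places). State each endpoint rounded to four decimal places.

(-0.5546, -0.4431)

p̂₁ = 104/304 = 0.34211, p̂₂ = 275/327 = 0.84098; p̂₁ − p̂₂ = -0.49887.
SE = √(0.000740359 + 0.000408971) = √0.001149330 = 0.033902.
For 90% confidence, z* = 1.645. Margin = 1.645·0.033902 = 0.05577.
So the interval runs from -0.5546 to -0.4431.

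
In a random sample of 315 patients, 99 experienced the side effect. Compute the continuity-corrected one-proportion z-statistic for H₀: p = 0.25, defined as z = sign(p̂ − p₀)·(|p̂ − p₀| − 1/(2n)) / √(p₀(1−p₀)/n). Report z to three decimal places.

z = 2.570

The sample proportion is 99/315 = 0.31429. p̂ − p₀ = 0.064286.
1/(2n) = 0.001587.
Corrected numerator: |0.064286| − 0.001587 = 0.062699.
SE₀ = √(0.25·0.75/315) = 0.024398.
z = (+)0.062699/0.024398 = 2.570.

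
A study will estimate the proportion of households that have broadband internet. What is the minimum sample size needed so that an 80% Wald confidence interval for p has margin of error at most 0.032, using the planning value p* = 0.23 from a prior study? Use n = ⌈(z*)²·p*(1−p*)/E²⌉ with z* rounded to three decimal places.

The 80% critical value is z* = 1.282.
p*(1−p*) = 0.1771.
Required n before rounding: 1.643524 × 0.1771 / 0.032² = 284.246.
Rounding up, n = 285.

n = 285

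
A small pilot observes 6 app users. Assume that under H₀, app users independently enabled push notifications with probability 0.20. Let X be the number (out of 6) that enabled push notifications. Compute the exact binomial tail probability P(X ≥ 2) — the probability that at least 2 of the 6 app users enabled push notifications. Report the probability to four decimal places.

X is binomial with n = 6 and p = 0.20.
P(X ≥ 2) = Σ_{j=2}^{6} C(6,j)·0.20^j·0.80^{6−j}.
= 0.245760 + 0.081920 + 0.015360 + 0.001536 + 0.000064 = 0.3446.

P = 0.3446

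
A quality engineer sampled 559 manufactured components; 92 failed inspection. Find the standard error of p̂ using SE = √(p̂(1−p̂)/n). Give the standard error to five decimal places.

With x = 92 successes in n = 559, p̂ = 0.16458.
p̂(1−p̂) = 0.137493.
Dividing by n and taking the root: √0.000245962 = 0.01568.

SE = 0.01568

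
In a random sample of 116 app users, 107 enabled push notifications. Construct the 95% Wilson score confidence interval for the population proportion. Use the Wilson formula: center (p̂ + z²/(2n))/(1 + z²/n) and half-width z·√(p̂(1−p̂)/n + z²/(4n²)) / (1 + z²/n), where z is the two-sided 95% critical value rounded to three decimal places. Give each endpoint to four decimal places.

p̂ = 107/116 = 0.92241; z = 1.960, so z² = 3.841600.
1 + z²/n = 1.033117.
Center = (0.92241 + 0.016559)/1.033117 = 0.90887.
Radicand: p̂(1−p̂)/n + z²/(4n²) = 0.000616953 + 0.000071373 = 0.000688326.
Half-width = z·√(radicand)/denom = 1.960·0.026236/1.033117 = 0.04977.
CI: 0.90887 ± 0.04977 = (0.8591, 0.9586).

(0.8591, 0.9586)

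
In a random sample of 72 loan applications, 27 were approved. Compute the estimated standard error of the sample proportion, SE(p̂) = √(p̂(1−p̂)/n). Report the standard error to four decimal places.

SE = 0.0571

The sample proportion is 27/72 = 0.37500.
p̂(1−p̂) = 0.234375.
SE = √(0.234375/72) = √0.003255208 = 0.0571.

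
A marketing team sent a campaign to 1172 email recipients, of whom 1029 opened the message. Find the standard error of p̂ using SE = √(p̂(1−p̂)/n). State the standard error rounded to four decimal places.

Sample proportion p̂ = 1029/1172 = 0.87799.
p̂(1−p̂) = 0.87799·0.12201 = 0.107124.
SE = √(0.107124/1172) = √0.000091403 = 0.0096.

SE = 0.0096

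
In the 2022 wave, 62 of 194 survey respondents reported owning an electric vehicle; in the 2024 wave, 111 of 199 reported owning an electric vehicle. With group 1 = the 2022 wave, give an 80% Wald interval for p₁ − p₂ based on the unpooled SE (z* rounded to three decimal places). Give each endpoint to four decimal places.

(-0.3005, -0.1759)

p̂₁ = 62/194 = 0.31959, p̂₂ = 111/199 = 0.55779; p̂₁ − p̂₂ = -0.23820.
SE = √(0.001120883 + 0.001239500) = √0.002360383 = 0.048584.
The 80% critical value is z* = 1.282. Margin of error = 0.06228.
So the interval runs from -0.3005 to -0.1759.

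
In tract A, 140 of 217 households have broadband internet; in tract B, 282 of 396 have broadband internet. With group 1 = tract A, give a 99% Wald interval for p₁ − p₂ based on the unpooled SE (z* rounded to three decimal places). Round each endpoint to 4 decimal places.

(-0.1691, 0.0352)

p̂₁ = 140/217 = 0.64516, p̂₂ = 282/396 = 0.71212; p̂₁ − p̂₂ = -0.06696.
SE = √(0.001054969 + 0.000517688) = √0.001572657 = 0.039657.
The 99% critical value is z* = 2.576. Margin = 2.576·0.039657 = 0.10216.
CI: -0.06696 ± 0.10216 = (-0.1691, 0.0352).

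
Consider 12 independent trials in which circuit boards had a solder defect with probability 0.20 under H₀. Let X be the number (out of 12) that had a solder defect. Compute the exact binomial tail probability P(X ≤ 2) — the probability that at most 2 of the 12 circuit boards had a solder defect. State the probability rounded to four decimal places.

X is binomial with n = 12 and p = 0.20.
P(X ≤ 2) = C(12,0)·0.20^0·0.80^12 + C(12,1)·0.20^1·0.80^11 + C(12,2)·0.20^2·0.80^10.
= 0.068719 + 0.206158 + 0.283468 = 0.5583.

P = 0.5583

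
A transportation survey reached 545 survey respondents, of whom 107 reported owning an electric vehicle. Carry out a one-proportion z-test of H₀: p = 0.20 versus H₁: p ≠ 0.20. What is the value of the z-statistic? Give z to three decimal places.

p̂ = 107/545 = 0.19633.
Null standard error: √(0.20·0.80/545) = √0.000293578 = 0.017134.
Test statistic: z = -0.00367/0.017134 = -0.214.

z = -0.214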